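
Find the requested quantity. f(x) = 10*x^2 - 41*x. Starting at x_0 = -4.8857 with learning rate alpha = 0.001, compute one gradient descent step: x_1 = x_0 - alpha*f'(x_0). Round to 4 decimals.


We compute the gradient at x_0 and apply the update.
f'(x) = 20*x - 41
f'(-4.8857) = 20*-4.8857 - 41 = -138.714
x_1 = -4.8857 - 0.001*-138.714 = -4.747


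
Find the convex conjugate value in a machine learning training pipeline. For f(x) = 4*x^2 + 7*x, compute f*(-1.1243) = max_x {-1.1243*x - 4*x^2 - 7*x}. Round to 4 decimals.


f*(y) = sup_x {y*x - a*x^2 - b*x} = sup_x {(y-b)*x - a*x^2}
FOC: (y - b) - 2a*x = 0 => x* = (y - b)/(2a)
x* = (-1.1243 - 7)/(2*4) = -1.0155
f*(-1.1243) = (y-b)^2/(4a) = (-1.1243 - 7)^2/(4*4)
= 66.0043/16 = 4.1253


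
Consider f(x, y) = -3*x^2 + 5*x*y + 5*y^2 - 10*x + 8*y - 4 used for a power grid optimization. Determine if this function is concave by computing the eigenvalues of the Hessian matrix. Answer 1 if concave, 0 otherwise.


The Hessian of f(x,y) = -3*x^2 + 5*x*y + 5*y^2 - 10*x + 8*y - 4 is:
H = [[-6, 5], [5, 10]]
Trace = -6 + 10 = 4
Determinant = -6*10 - (5)^2 = -85
Discriminant = (4)^2 - 4*-85 = 356.0
Eigenvalues: lambda_1 = -7.434, lambda_2 = 11.434
The function is not concave.

0


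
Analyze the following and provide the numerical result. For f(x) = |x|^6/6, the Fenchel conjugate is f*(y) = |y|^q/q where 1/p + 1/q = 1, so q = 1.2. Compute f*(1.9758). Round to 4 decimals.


The conjugate exponent q satisfies 1/p + 1/q = 1.
p = 6, so q = 6/(6 - 1) = 1.2
|y|^q = 1.9758^1.2 = 2.2641
f*(1.9758) = 2.2641 / 1.2 = 1.8867


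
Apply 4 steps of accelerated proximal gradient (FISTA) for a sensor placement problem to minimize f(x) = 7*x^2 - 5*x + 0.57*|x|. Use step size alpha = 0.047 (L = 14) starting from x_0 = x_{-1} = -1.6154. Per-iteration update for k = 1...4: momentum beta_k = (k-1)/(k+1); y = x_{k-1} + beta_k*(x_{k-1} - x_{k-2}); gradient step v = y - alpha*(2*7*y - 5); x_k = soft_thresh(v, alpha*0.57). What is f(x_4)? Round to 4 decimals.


FISTA on f(x) = 7*x^2 - 5*x + 0.57*|x|
L = 14, alpha = 0.047
Iteration 1: beta = 0.0, y = -1.6154 + 0.0*(-1.6154 + 1.6154) = -1.6154
  grad(y) = -27.6156, v = y - alpha*grad = -0.3175
  prox(v) = soft_thresh(-0.3175, 0.0268) = -0.2907
Iteration 2: beta = 0.3333, y = -0.2907 + 0.3333*(-0.2907 + 1.6154) = 0.1509
  grad(y) = -2.8874, v = y - alpha*grad = 0.2866
  prox(v) = soft_thresh(0.2866, 0.0268) = 0.2598
Iteration 3: beta = 0.5, y = 0.2598 + 0.5*(0.2598 + 0.2907) = 0.5351
  grad(y) = 2.4909, v = y - alpha*grad = 0.418
  prox(v) = soft_thresh(0.418, 0.0268) = 0.3912
Iteration 4: beta = 0.6, y = 0.3912 + 0.6*(0.3912 - 0.2598) = 0.47
  grad(y) = 1.5805, v = y - alpha*grad = 0.3958
  prox(v) = soft_thresh(0.3958, 0.0268) = 0.369
f(x_4) = 7*0.369^2 - 5*0.369 + 0.57*|0.369| = -0.6816


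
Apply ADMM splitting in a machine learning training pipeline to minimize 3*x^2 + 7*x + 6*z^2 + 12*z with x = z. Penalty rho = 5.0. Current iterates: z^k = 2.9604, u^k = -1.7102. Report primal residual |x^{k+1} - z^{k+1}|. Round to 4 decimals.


ADMM iteration with rho = 5.0, z^k = 2.9604, u^k = -1.7102
Step 1: x-update.
Minimize 3*x^2 + 7*x + (5.0/2)*(x - 2.9604 - 1.7102)^2
FOC: (2*3 + 5.0)*x = -7 + 5.0*(2.9604 + 1.7102)
x^{k+1} = 1.4866
Step 2: z-update.
Minimize 6*z^2 + 12*z + (5.0/2)*(1.4866 - z - 1.7102)^2
FOC: (2*6 + 5.0)*z = -12 + 5.0*(1.4866 - 1.7102)
z^{k+1} = -0.7716
Step 3: u-update.
u^{k+1} = -1.7102 + 1.4866 + 0.7716 = 0.5481
Step 4: Primal residual = |1.4866 + 0.7716| = 2.2583


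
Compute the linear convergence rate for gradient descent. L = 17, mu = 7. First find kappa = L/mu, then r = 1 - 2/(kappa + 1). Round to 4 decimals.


Step 1: Compute the condition number.
kappa = L/mu = 17/7 = 2.4286
Step 2: Compute the convergence rate.
r = 1 - 2/(kappa + 1) = 1 - 2*mu/(L + mu) = (L - mu)/(L + mu) = 10/24 = 0.4167


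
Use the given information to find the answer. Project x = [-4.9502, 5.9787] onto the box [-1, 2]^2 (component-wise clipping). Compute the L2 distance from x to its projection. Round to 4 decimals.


Project each component onto [-1, 2].
clip(-4.9502) = -1.0, clip(5.9787) = 2.0
Projection = [-1.0, 2.0]
Squared diffs: [15.6041, 15.8301]
Distance = sqrt(31.4342) = 5.6066


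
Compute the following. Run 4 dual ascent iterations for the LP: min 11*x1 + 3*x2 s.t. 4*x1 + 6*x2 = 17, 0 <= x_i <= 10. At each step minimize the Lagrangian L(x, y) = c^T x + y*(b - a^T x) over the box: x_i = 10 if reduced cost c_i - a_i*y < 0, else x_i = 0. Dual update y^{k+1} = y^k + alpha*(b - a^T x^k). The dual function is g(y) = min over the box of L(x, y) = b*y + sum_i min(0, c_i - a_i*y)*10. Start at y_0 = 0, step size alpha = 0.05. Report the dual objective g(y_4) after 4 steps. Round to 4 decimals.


Dual ascent for LP: min 11*x1 + 3*x2, 4*x1 + 6*x2 = 17, 0 <= x_i <= 10
Step 1: y^k = 0.0, reduced costs: (11.0, 3.0)
  x^k = (0.0, 0.0), subgradient = b - a^T x = 17.0
  y^{k+1} = 0.0 + 0.05*17.0 = 0.85
Step 2: y^k = 0.85, reduced costs: (7.6, -2.1)
  x^k = (0.0, 10.0), subgradient = b - a^T x = -43.0
  y^{k+1} = 0.85 + 0.05*-43.0 = -1.3
Step 3: y^k = -1.3, reduced costs: (16.2, 10.8)
  x^k = (0.0, 0.0), subgradient = b - a^T x = 17.0
  y^{k+1} = -1.3 + 0.05*17.0 = -0.45
Step 4: y^k = -0.45, reduced costs: (12.8, 5.7)
  x^k = (0.0, 0.0), subgradient = b - a^T x = 17.0
  y^{k+1} = -0.45 + 0.05*17.0 = 0.4
Dual objective at y_4 = 0.4: reduced costs (9.4, 0.6), box minimizer x = (0.0, 0.0)
g(y_4) = b*y + (c1 - a1*y)*x1 + (c2 - a2*y)*x2 = 17*0.4 + 9.4*0.0 + 0.6*0.0 = 6.8 + 0.0 + 0.0 = 6.8


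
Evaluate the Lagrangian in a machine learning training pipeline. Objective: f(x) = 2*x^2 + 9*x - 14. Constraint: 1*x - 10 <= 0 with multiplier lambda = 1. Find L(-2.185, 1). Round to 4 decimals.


Step 1: Evaluate f(x).
f(-2.185) = 2*(-2.185)^2 + 9*(-2.185) - 14 = -24.1166
Step 2: Evaluate g(x).
g(-2.185) = 1*-2.185 - 10 = -12.185
Step 3: Compute Lagrangian.
L = -24.1166 + 1*-12.185 = -36.3016


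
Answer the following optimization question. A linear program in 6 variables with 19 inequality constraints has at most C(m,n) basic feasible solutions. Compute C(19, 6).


Each vertex corresponds to some choice of n active constraints out of m, so the number of vertices is at most C(m, n) = m! / (n!(m-n)!).
m = 19, n = 6
Numerator: 19 * 18 * 17 * 16 * 15 * 14
Denominator: 6! = 720
C(19, 6) = 27132


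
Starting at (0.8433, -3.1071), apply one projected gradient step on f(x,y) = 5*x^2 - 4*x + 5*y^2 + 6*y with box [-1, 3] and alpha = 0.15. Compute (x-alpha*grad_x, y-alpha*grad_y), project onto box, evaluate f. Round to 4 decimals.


Step 1: Compute gradient at (0.8433, -3.1071).
grad_x = 2*5*0.8433 - 4 = 4.433
grad_y = 2*5*-3.1071 + 6 = -25.071
Step 2: Gradient step.
x_raw = 0.8433 - 0.15*4.433 = 0.1784
y_raw = -3.1071 - 0.15*-25.071 = 0.6536
Step 3: Project onto [-1, 3].
x_proj = clip(0.1784) = 0.1784
y_proj = clip(0.6536) = 0.6536
Step 4: Evaluate f.
f(0.1784, 0.6536) = 5.5026


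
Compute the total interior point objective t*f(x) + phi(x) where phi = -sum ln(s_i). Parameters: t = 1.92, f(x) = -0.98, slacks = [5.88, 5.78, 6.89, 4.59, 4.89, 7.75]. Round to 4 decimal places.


Step 1: Compute log-barrier.
ln values: [1.7716, 1.7544, 1.9301, 1.5239, 1.5872, 2.0477]
phi = -(1.7716 + 1.7544 + 1.9301 + 1.5239 + 1.5872 + 2.0477) = -10.6148
Step 2: Compute augmented objective.
t*f(x) = 1.92*-0.98 = -1.8816
Total = -1.8816 - 10.6148 = -12.4964


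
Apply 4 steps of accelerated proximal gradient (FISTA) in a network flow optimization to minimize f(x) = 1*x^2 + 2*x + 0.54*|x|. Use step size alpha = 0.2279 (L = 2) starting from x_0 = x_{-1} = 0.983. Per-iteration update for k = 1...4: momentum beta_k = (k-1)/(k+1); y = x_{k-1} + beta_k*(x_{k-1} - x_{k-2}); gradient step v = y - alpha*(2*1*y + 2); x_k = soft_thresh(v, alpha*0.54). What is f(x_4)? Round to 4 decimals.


FISTA on f(x) = 1*x^2 + 2*x + 0.54*|x|
L = 2, alpha = 0.2279
Iteration 1: beta = 0.0, y = 0.983 + 0.0*(0.983 - 0.983) = 0.983
  grad(y) = 3.966, v = y - alpha*grad = 0.0791
  prox(v) = soft_thresh(0.0791, 0.1231) = 0.0
Iteration 2: beta = 0.3333, y = 0.0 + 0.3333*(0.0 - 0.983) = -0.3277
  grad(y) = 1.3447, v = y - alpha*grad = -0.6341
  prox(v) = soft_thresh(-0.6341, 0.1231) = -0.5111
Iteration 3: beta = 0.5, y = -0.5111 + 0.5*(-0.5111 - 0.0) = -0.7666
  grad(y) = 0.4668, v = y - alpha*grad = -0.873
  prox(v) = soft_thresh(-0.873, 0.1231) = -0.7499
Iteration 4: beta = 0.6, y = -0.7499 + 0.6*(-0.7499 + 0.5111) = -0.8932
  grad(y) = 0.2136, v = y - alpha*grad = -0.9419
  prox(v) = soft_thresh(-0.9419, 0.1231) = -0.8188
f(x_4) = 1*(-0.8188)^2 + 2*(-0.8188) + 0.54*|-0.8188| = -0.525


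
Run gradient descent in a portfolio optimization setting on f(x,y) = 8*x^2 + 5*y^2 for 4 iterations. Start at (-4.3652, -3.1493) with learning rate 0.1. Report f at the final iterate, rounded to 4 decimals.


Gradient descent on f(x,y) = 8*x^2 + 5*y^2.
Starting point: (-4.3652, -3.1493), alpha = 0.1
Step 1: grad_x = 2*8*-4.3652 = -69.8432, grad_y = 2*5*-3.1493 = -31.493
  x_1 = -4.3652 - 0.1*-69.8432 = 2.6191
  y_1 = -3.1493 - 0.1*-31.493 = 0.0
Step 2: grad_x = 2*8*2.6191 = 41.9059, grad_y = 2*5*0.0 = 0.0
  x_2 = 2.6191 - 0.1*41.9059 = -1.5715
  y_2 = 0.0 - 0.1*0.0 = 0.0
Step 3: grad_x = 2*8*-1.5715 = -25.1436, grad_y = 2*5*0.0 = 0.0
  x_3 = -1.5715 - 0.1*-25.1436 = 0.9429
  y_3 = 0.0 - 0.1*0.0 = 0.0
Step 4: grad_x = 2*8*0.9429 = 15.0861, grad_y = 2*5*0.0 = 0.0
  x_4 = 0.9429 - 0.1*15.0861 = -0.5657
  y_4 = 0.0 - 0.1*0.0 = 0.0
f(-0.5657, 0.0) = 8*(-0.5657)^2 + 5*0.0^2 = 2.5604


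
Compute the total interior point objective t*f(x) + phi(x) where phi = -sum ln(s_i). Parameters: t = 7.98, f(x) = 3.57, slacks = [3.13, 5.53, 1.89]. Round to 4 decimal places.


Step 1: Compute log-barrier.
ln values: [1.141, 1.7102, 0.6366]
phi = -(1.141 + 1.7102 + 0.6366) = -3.4878
Step 2: Compute augmented objective.
t*f(x) = 7.98*3.57 = 28.4886
Total = 28.4886 - 3.4878 = 25.0008


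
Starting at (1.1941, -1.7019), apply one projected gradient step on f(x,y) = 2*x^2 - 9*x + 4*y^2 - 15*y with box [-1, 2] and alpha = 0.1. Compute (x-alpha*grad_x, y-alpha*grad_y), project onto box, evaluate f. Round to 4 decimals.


Step 1: Compute gradient at (1.1941, -1.7019).
grad_x = 2*2*1.1941 - 9 = -4.2236
grad_y = 2*4*-1.7019 - 15 = -28.6152
Step 2: Gradient step.
x_raw = 1.1941 - 0.1*-4.2236 = 1.6165
y_raw = -1.7019 - 0.1*-28.6152 = 1.1596
Step 3: Project onto [-1, 2].
x_proj = clip(1.6165) = 1.6165
y_proj = clip(1.1596) = 1.1596
Step 4: Evaluate f.
f(1.6165, 1.1596) = -21.3377


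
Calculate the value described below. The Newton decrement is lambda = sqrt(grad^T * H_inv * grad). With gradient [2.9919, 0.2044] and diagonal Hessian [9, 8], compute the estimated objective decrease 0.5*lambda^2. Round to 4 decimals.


Step 1: H is diagonal, so H^(-1) * g = [0.3324, 0.0256].
Step 2: g^T H^(-1) g = sum_i g_i^2 / H_ii
  = (2.9919)^2/9 + (0.2044)^2/8
  = 0.9946 + 0.0052 = 0.9998
Step 3: Objective decrease = 0.5 * g^T H^(-1) g = 0.4999


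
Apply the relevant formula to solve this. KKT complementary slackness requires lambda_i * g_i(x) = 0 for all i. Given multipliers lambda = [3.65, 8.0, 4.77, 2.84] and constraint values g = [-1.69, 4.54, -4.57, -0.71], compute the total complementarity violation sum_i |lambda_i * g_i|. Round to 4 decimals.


KKT complementary slackness check:
lambda_1 * g_1 = 3.65 * -1.69 = -6.1685
lambda_2 * g_2 = 8.0 * 4.54 = 36.32
lambda_3 * g_3 = 4.77 * -4.57 = -21.7989
lambda_4 * g_4 = 2.84 * -0.71 = -2.0164
Total violation = 6.1685 + 36.32 + 21.7989 + 2.0164 = 66.3038


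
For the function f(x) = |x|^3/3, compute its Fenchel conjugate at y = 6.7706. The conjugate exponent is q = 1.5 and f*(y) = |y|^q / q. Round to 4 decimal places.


The conjugate exponent q satisfies 1/p + 1/q = 1.
p = 3, so q = 3/(3 - 1) = 1.5
|y|^q = 6.7706^1.5 = 17.6174
f*(6.7706) = 17.6174 / 1.5 = 11.7449


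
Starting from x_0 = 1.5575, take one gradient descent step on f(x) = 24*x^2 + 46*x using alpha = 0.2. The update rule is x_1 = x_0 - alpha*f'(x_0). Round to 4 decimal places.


We compute the gradient at x_0 and apply the update.
f'(x) = 48*x + 46
f'(1.5575) = 48*1.5575 + 46 = 120.76
x_1 = 1.5575 - 0.2*120.76 = -22.5945


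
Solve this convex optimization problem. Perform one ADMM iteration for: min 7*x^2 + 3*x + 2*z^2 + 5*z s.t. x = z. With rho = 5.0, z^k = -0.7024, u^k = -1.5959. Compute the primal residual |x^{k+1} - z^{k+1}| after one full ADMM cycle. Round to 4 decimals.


ADMM iteration with rho = 5.0, z^k = -0.7024, u^k = -1.5959
Step 1: x-update.
Minimize 7*x^2 + 3*x + (5.0/2)*(x + 0.7024 - 1.5959)^2
FOC: (2*7 + 5.0)*x = -3 + 5.0*(-0.7024 + 1.5959)
x^{k+1} = 0.0772
Step 2: z-update.
Minimize 2*z^2 + 5*z + (5.0/2)*(0.0772 - z - 1.5959)^2
FOC: (2*2 + 5.0)*z = -5 + 5.0*(0.0772 - 1.5959)
z^{k+1} = -1.3993
Step 3: u-update.
u^{k+1} = -1.5959 + 0.0772 + 1.3993 = -0.1194
Step 4: Primal residual = |0.0772 + 1.3993| = 1.4765


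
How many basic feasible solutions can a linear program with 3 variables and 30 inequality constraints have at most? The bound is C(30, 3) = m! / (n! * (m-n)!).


Each vertex corresponds to some choice of n active constraints out of m, so the number of vertices is at most C(m, n) = m! / (n!(m-n)!).
m = 30, n = 3
Numerator: 30 * 29 * 28
Denominator: 3! = 6
C(30, 3) = 4060


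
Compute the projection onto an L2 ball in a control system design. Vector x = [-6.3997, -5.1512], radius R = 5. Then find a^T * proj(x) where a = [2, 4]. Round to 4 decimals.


Step 1: Compute ||x|| (intermediates to 6 decimals).
||x|| = sqrt((-6.3997)^2 + (-5.1512)^2) = 8.215292
Step 2: Project.
Since ||x|| > R, scale = R/||x|| = 5/8.215292 = 0.608621, proj(x) = scale * x
proj(x) = [-3.894992, -3.135128]
Step 3: Dot product.
a^T * proj(x) = 2*(-3.894992) + 4*(-3.135128) = -20.3305


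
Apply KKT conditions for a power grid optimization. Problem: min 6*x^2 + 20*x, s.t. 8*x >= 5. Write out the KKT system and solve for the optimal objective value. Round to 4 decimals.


Step 1: Try lambda = 0 (constraint inactive).
x_unc = -20/(2*6) = -1.6667
Check: 8*-1.6667 = -13.3336 < 5 -- violated!
Step 2: Constraint must be active: 8*x = 5
x* = 5/8 = 0.625
lambda = (2*6*0.625 + 20)/8 = 3.4375
Step 3: Compute optimal value.
f(x*) = 6*0.625^2 + 20*0.625 = 14.8438


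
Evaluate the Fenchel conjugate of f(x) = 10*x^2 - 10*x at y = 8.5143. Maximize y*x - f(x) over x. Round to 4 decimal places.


f*(y) = sup_x {y*x - a*x^2 - b*x} = sup_x {(y-b)*x - a*x^2}
FOC: (y - b) - 2a*x = 0 => x* = (y - b)/(2a)
x* = (8.5143 + 10)/(2*10) = 0.9257
f*(8.5143) = (y-b)^2/(4a) = (8.5143 + 10)^2/(4*10)
= 342.7793/40 = 8.5695


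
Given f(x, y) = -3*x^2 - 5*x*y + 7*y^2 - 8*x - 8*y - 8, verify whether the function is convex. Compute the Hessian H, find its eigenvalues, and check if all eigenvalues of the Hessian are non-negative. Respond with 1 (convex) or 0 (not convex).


The Hessian of f(x,y) = -3*x^2 - 5*x*y + 7*y^2 - 8*x - 8*y - 8 is:
H = [[-6, -5], [-5, 14]]
Trace = -6 + 14 = 8
Determinant = -6*14 - (-5)^2 = -109
Discriminant = (8)^2 - 4*-109 = 500.0
Eigenvalues: lambda_1 = -7.1803, lambda_2 = 15.1803
The function is not convex.

0


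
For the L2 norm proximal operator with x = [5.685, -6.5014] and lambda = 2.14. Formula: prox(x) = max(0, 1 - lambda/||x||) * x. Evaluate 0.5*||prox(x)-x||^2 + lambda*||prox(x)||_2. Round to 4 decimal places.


Step 1: Compute ||x||.
||x|| = 8.6364
Step 2: Compute scaling factor.
scale = max(0, 1 - 2.14/8.6364) = 0.7522
Step 3: prox(x) = [4.2763, -4.8904]
||prox(x)|| = 6.4964
Step 4: Proximal objective.
0.5*||prox-x||^2 = 2.2898
lambda*||prox|| = 13.9023
Total = 16.1921


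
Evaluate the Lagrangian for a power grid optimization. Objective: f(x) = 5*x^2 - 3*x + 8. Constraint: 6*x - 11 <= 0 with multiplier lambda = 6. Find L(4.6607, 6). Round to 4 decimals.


Step 1: Evaluate f(x).
f(4.6607) = 5*4.6607^2 - 3*4.6607 + 8 = 102.6285
Step 2: Evaluate g(x).
g(4.6607) = 6*4.6607 - 11 = 16.9642
Step 3: Compute Lagrangian.
L = 102.6285 + 6*16.9642 = 204.4137


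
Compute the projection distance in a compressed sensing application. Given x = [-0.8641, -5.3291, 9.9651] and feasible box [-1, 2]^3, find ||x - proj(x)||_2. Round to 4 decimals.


Project each component onto [-1, 2].
clip(-0.8641) = -0.8641, clip(-5.3291) = -1.0, clip(9.9651) = 2.0
Projection = [-0.8641, -1.0, 2.0]
Squared diffs: [0.0, 18.7411, 63.4428]
Distance = sqrt(82.1839) = 9.0655


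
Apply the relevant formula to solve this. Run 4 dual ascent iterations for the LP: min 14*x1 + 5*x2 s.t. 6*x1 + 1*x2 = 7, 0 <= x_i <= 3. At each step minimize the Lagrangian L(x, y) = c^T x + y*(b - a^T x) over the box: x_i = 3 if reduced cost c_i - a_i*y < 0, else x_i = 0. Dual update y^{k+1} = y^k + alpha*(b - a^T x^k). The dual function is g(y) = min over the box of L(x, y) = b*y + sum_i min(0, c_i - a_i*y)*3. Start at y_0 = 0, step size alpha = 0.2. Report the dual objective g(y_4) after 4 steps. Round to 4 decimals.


Dual ascent for LP: min 14*x1 + 5*x2, 6*x1 + 1*x2 = 7, 0 <= x_i <= 3
Step 1: y^k = 0.0, reduced costs: (14.0, 5.0)
  x^k = (0.0, 0.0), subgradient = b - a^T x = 7.0
  y^{k+1} = 0.0 + 0.2*7.0 = 1.4
Step 2: y^k = 1.4, reduced costs: (5.6, 3.6)
  x^k = (0.0, 0.0), subgradient = b - a^T x = 7.0
  y^{k+1} = 1.4 + 0.2*7.0 = 2.8
Step 3: y^k = 2.8, reduced costs: (-2.8, 2.2)
  x^k = (3.0, 0.0), subgradient = b - a^T x = -11.0
  y^{k+1} = 2.8 + 0.2*-11.0 = 0.6
Step 4: y^k = 0.6, reduced costs: (10.4, 4.4)
  x^k = (0.0, 0.0), subgradient = b - a^T x = 7.0
  y^{k+1} = 0.6 + 0.2*7.0 = 2.0
Dual objective at y_4 = 2.0: reduced costs (2.0, 3.0), box minimizer x = (0.0, 0.0)
g(y_4) = b*y + (c1 - a1*y)*x1 + (c2 - a2*y)*x2 = 7*2.0 + 2.0*0.0 + 3.0*0.0 = 14.0 + 0.0 + 0.0 = 14.0


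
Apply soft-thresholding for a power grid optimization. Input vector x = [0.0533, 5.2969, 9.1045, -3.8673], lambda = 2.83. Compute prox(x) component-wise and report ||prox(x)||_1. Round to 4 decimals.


Soft-thresholding with lambda = 2.83:
prox(0.0533) = sign(0.0533)*max(|0.0533| - 2.83, 0) = 0.0
prox(5.2969) = sign(5.2969)*max(|5.2969| - 2.83, 0) = 2.4669
prox(9.1045) = sign(9.1045)*max(|9.1045| - 2.83, 0) = 6.2745
prox(-3.8673) = sign(-3.8673)*max(|-3.8673| - 2.83, 0) = -1.0373
prox(x) = [0.0, 2.4669, 6.2745, -1.0373]
||prox(x)||_1 = 0.0 + 2.4669 + 6.2745 + 1.0373 = 9.7787


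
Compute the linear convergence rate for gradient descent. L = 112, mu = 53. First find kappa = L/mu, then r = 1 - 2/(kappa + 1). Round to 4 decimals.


Step 1: Compute the condition number.
kappa = L/mu = 112/53 = 2.1132
Step 2: Compute the convergence rate.
r = 1 - 2/(kappa + 1) = 1 - 2*mu/(L + mu) = (L - mu)/(L + mu) = 59/165 = 0.3576


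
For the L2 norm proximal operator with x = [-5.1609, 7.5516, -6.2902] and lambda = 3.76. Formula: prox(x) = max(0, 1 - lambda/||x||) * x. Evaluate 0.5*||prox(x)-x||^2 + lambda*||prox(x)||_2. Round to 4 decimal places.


Step 1: Compute ||x||.
||x|| = 11.1008
Step 2: Compute scaling factor.
scale = max(0, 1 - 3.76/11.1008) = 0.6613
Step 3: prox(x) = [-3.4128, 4.9938, -4.1596]
||prox(x)|| = 7.3408
Step 4: Proximal objective.
0.5*||prox-x||^2 = 7.0688
lambda*||prox|| = 27.6014
Total = 34.6703


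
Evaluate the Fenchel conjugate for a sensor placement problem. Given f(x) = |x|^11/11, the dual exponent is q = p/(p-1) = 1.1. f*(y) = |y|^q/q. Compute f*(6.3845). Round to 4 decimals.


The conjugate exponent q satisfies 1/p + 1/q = 1.
p = 11, so q = 11/(11 - 1) = 1.1
|y|^q = 6.3845^1.1 = 7.6849
f*(6.3845) = 7.6849 / 1.1 = 6.9863


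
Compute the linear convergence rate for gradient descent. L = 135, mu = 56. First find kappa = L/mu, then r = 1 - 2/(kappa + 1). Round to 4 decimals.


Step 1: Compute the condition number.
kappa = L/mu = 135/56 = 2.4107
Step 2: Compute the convergence rate.
r = 1 - 2/(kappa + 1) = 1 - 2*mu/(L + mu) = (L - mu)/(L + mu) = 79/191 = 0.4136


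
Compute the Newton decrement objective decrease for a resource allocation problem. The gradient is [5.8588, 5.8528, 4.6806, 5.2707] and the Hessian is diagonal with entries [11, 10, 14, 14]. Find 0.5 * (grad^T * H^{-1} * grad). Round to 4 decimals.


Step 1: H is diagonal, so H^(-1) * g = [0.5326, 0.5853, 0.3343, 0.3765].
Step 2: g^T H^(-1) g = sum_i g_i^2 / H_ii
  = (5.8588)^2/11 + (5.8528)^2/10 + (4.6806)^2/14 + (5.2707)^2/14
  = 3.1205 + 3.4255 + 1.5649 + 1.9843 = 10.0952
Step 3: Objective decrease = 0.5 * g^T H^(-1) g = 5.0476


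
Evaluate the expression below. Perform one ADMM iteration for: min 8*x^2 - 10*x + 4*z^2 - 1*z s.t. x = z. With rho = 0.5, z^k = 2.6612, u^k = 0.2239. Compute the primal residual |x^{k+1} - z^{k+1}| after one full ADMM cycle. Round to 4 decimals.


ADMM iteration with rho = 0.5, z^k = 2.6612, u^k = 0.2239
Step 1: x-update.
Minimize 8*x^2 - 10*x + (0.5/2)*(x - 2.6612 + 0.2239)^2
FOC: (2*8 + 0.5)*x = 10 + 0.5*(2.6612 - 0.2239)
x^{k+1} = 0.6799
Step 2: z-update.
Minimize 4*z^2 - 1*z + (0.5/2)*(0.6799 - z + 0.2239)^2
FOC: (2*4 + 0.5)*z = 1 + 0.5*(0.6799 + 0.2239)
z^{k+1} = 0.1708
Step 3: u-update.
u^{k+1} = 0.2239 + 0.6799 - 0.1708 = 0.733
Step 4: Primal residual = |0.6799 - 0.1708| = 0.5091


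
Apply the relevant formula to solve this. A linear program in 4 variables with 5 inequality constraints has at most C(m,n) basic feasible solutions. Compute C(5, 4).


Each vertex corresponds to some choice of n active constraints out of m, so the number of vertices is at most C(m, n) = m! / (n!(m-n)!).
m = 5, n = 4
Numerator: 5 * 4 * 3 * 2
Denominator: 4! = 24
C(5, 4) = 5


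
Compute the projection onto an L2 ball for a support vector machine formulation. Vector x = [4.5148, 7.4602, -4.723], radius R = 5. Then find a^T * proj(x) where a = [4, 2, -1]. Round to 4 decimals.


Step 1: Compute ||x|| (intermediates to 6 decimals).
||x|| = sqrt(4.5148^2 + 7.4602^2 + (-4.723)^2) = 9.916891
Step 2: Project.
Since ||x|| > R, scale = R/||x|| = 5/9.916891 = 0.50419, proj(x) = scale * x
proj(x) = [2.276317, 3.761358, -2.381289]
Step 3: Dot product.
a^T * proj(x) = 4*2.276317 + 2*3.761358 - 1*(-2.381289) = 19.0093


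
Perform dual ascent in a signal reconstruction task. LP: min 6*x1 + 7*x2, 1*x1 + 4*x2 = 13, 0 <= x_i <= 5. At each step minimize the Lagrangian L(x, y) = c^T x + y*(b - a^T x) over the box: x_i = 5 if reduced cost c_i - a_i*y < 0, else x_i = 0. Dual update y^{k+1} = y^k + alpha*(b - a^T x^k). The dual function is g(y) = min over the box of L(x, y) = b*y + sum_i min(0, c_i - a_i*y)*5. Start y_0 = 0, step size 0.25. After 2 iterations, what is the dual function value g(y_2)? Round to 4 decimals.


Dual ascent for LP: min 6*x1 + 7*x2, 1*x1 + 4*x2 = 13, 0 <= x_i <= 5
Step 1: y^k = 0.0, reduced costs: (6.0, 7.0)
  x^k = (0.0, 0.0), subgradient = b - a^T x = 13.0
  y^{k+1} = 0.0 + 0.25*13.0 = 3.25
Step 2: y^k = 3.25, reduced costs: (2.75, -6.0)
  x^k = (0.0, 5.0), subgradient = b - a^T x = -7.0
  y^{k+1} = 3.25 + 0.25*-7.0 = 1.5
Dual objective at y_2 = 1.5: reduced costs (4.5, 1.0), box minimizer x = (0.0, 0.0)
g(y_2) = b*y + (c1 - a1*y)*x1 + (c2 - a2*y)*x2 = 13*1.5 + 4.5*0.0 + 1.0*0.0 = 19.5 + 0.0 + 0.0 = 19.5


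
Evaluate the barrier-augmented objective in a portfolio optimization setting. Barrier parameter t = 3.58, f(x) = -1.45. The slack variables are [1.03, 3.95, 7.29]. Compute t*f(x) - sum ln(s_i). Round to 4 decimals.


Step 1: Compute log-barrier.
ln values: [0.0296, 1.3737, 1.9865]
phi = -(0.0296 + 1.3737 + 1.9865) = -3.3898
Step 2: Compute augmented objective.
t*f(x) = 3.58*-1.45 = -5.191
Total = -5.191 - 3.3898 = -8.5808


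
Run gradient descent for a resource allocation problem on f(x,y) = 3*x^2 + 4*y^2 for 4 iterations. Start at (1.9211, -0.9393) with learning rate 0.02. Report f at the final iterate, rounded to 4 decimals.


Gradient descent on f(x,y) = 3*x^2 + 4*y^2.
Starting point: (1.9211, -0.9393), alpha = 0.02
Step 1: grad_x = 2*3*1.9211 = 11.5266, grad_y = 2*4*-0.9393 = -7.5144
  x_1 = 1.9211 - 0.02*11.5266 = 1.6906
  y_1 = -0.9393 - 0.02*-7.5144 = -0.789
Step 2: grad_x = 2*3*1.6906 = 10.1434, grad_y = 2*4*-0.789 = -6.3121
  x_2 = 1.6906 - 0.02*10.1434 = 1.4877
  y_2 = -0.789 - 0.02*-6.3121 = -0.6628
Step 3: grad_x = 2*3*1.4877 = 8.9262, grad_y = 2*4*-0.6628 = -5.3022
  x_3 = 1.4877 - 0.02*8.9262 = 1.3092
  y_3 = -0.6628 - 0.02*-5.3022 = -0.5567
Step 4: grad_x = 2*3*1.3092 = 7.8551, grad_y = 2*4*-0.5567 = -4.4538
  x_4 = 1.3092 - 0.02*7.8551 = 1.1521
  y_4 = -0.5567 - 0.02*-4.4538 = -0.4677
f(1.1521, -0.4677) = 3*1.1521^2 + 4*(-0.4677)^2 = 4.8566


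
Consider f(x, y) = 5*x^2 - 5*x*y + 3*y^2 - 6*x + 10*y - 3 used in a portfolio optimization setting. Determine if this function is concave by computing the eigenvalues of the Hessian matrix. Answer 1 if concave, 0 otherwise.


The Hessian of f(x,y) = 5*x^2 - 5*x*y + 3*y^2 - 6*x + 10*y - 3 is:
H = [[10, -5], [-5, 6]]
Trace = 10 + 6 = 16
Determinant = 10*6 - (-5)^2 = 35
Discriminant = (16)^2 - 4*35 = 116.0
Eigenvalues: lambda_1 = 2.6148, lambda_2 = 13.3852
The function is not concave.

0


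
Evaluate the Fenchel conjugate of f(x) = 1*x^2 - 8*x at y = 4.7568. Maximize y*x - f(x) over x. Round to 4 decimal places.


f*(y) = sup_x {y*x - a*x^2 - b*x} = sup_x {(y-b)*x - a*x^2}
FOC: (y - b) - 2a*x = 0 => x* = (y - b)/(2a)
x* = (4.7568 + 8)/(2*1) = 6.3784
f*(4.7568) = (y-b)^2/(4a) = (4.7568 + 8)^2/(4*1)
= 162.7359/4 = 40.684


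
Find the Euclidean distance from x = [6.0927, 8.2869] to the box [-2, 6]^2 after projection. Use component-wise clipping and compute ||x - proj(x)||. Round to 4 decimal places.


Project each component onto [-2, 6].
clip(6.0927) = 6.0, clip(8.2869) = 6.0
Projection = [6.0, 6.0]
Squared diffs: [0.0086, 5.2299]
Distance = sqrt(5.2385) = 2.2888


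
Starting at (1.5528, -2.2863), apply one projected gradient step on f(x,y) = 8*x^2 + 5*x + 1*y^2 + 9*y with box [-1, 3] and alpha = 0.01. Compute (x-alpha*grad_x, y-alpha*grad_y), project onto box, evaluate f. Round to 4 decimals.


Step 1: Compute gradient at (1.5528, -2.2863).
grad_x = 2*8*1.5528 + 5 = 29.8448
grad_y = 2*1*-2.2863 + 9 = 4.4274
Step 2: Gradient step.
x_raw = 1.5528 - 0.01*29.8448 = 1.2544
y_raw = -2.2863 - 0.01*4.4274 = -2.3306
Step 3: Project onto [-1, 3].
x_proj = clip(1.2544) = 1.2544
y_proj = clip(-2.3306) = -1.0
Step 4: Evaluate f.
f(1.2544, -1.0) = 10.859


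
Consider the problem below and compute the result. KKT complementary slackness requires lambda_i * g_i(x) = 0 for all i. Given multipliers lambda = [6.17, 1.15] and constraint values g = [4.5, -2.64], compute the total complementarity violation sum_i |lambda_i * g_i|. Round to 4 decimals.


KKT complementary slackness check:
lambda_1 * g_1 = 6.17 * 4.5 = 27.765
lambda_2 * g_2 = 1.15 * -2.64 = -3.036
Total violation = 27.765 + 3.036 = 30.801


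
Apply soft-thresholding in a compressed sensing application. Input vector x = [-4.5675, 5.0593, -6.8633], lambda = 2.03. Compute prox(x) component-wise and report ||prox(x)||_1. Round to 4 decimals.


Soft-thresholding with lambda = 2.03:
prox(-4.5675) = sign(-4.5675)*max(|-4.5675| - 2.03, 0) = -2.5375
prox(5.0593) = sign(5.0593)*max(|5.0593| - 2.03, 0) = 3.0293
prox(-6.8633) = sign(-6.8633)*max(|-6.8633| - 2.03, 0) = -4.8333
prox(x) = [-2.5375, 3.0293, -4.8333]
||prox(x)||_1 = 2.5375 + 3.0293 + 4.8333 = 10.4001


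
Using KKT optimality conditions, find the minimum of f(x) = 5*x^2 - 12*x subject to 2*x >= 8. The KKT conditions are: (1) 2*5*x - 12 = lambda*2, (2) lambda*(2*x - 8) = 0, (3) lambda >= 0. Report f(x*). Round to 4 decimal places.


Step 1: Try lambda = 0 (constraint inactive).
x_unc = 12/(2*5) = 1.2
Check: 2*1.2 = 2.4 < 8 -- violated!
Step 2: Constraint must be active: 2*x = 8
x* = 8/2 = 4.0
lambda = (2*5*4.0 - 12)/2 = 14.0
Step 3: Compute optimal value.
f(x*) = 5*4.0^2 - 12*4.0 = 32.0


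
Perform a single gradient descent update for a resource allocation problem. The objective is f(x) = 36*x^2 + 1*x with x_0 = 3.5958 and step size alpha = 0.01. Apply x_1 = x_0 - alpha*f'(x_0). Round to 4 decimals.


We compute the gradient at x_0 and apply the update.
f'(x) = 72*x + 1
f'(3.5958) = 72*3.5958 + 1 = 259.8976
x_1 = 3.5958 - 0.01*259.8976 = 0.9968


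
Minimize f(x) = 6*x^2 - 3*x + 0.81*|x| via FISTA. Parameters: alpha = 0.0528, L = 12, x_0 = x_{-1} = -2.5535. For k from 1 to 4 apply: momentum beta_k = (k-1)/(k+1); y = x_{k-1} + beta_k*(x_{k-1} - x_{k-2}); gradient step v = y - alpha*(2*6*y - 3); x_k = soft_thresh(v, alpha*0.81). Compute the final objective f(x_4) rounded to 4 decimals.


FISTA on f(x) = 6*x^2 - 3*x + 0.81*|x|
L = 12, alpha = 0.0528
Iteration 1: beta = 0.0, y = -2.5535 + 0.0*(-2.5535 + 2.5535) = -2.5535
  grad(y) = -33.642, v = y - alpha*grad = -0.7772
  prox(v) = soft_thresh(-0.7772, 0.0428) = -0.7344
Iteration 2: beta = 0.3333, y = -0.7344 + 0.3333*(-0.7344 + 2.5535) = -0.1281
  grad(y) = -4.537, v = y - alpha*grad = 0.1115
  prox(v) = soft_thresh(0.1115, 0.0428) = 0.0687
Iteration 3: beta = 0.5, y = 0.0687 + 0.5*(0.0687 + 0.7344) = 0.4703
  grad(y) = 2.6433, v = y - alpha*grad = 0.3307
  prox(v) = soft_thresh(0.3307, 0.0428) = 0.2879
Iteration 4: beta = 0.6, y = 0.2879 + 0.6*(0.2879 - 0.0687) = 0.4195
  grad(y) = 2.0338, v = y - alpha*grad = 0.3121
  prox(v) = soft_thresh(0.3121, 0.0428) = 0.2693
f(x_4) = 6*0.2693^2 - 3*0.2693 + 0.81*|0.2693| = -0.1546


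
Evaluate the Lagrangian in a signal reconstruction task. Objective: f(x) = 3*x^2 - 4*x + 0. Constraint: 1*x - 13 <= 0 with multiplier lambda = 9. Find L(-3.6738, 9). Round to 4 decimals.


Step 1: Evaluate f(x).
f(-3.6738) = 3*(-3.6738)^2 - 4*(-3.6738) + 0 = 55.1856
Step 2: Evaluate g(x).
g(-3.6738) = 1*-3.6738 - 13 = -16.6738
Step 3: Compute Lagrangian.
L = 55.1856 + 9*-16.6738 = -94.8786


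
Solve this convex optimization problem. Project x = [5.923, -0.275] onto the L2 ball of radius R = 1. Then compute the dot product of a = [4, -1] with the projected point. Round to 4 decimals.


Step 1: Compute ||x|| (intermediates to 6 decimals).
||x|| = sqrt(5.923^2 + (-0.275)^2) = 5.929381
Step 2: Project.
Since ||x|| > R, scale = R/||x|| = 1/5.929381 = 0.168652, proj(x) = scale * x
proj(x) = [0.998926, -0.046379]
Step 3: Dot product.
a^T * proj(x) = 4*0.998926 - 1*(-0.046379) = 4.0421


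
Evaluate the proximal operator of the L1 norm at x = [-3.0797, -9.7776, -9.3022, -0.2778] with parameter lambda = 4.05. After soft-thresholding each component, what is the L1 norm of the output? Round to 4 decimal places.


Soft-thresholding with lambda = 4.05:
prox(-3.0797) = sign(-3.0797)*max(|-3.0797| - 4.05, 0) = 0.0
prox(-9.7776) = sign(-9.7776)*max(|-9.7776| - 4.05, 0) = -5.7276
prox(-9.3022) = sign(-9.3022)*max(|-9.3022| - 4.05, 0) = -5.2522
prox(-0.2778) = sign(-0.2778)*max(|-0.2778| - 4.05, 0) = 0.0
prox(x) = [0.0, -5.7276, -5.2522, 0.0]
||prox(x)||_1 = 0.0 + 5.7276 + 5.2522 + 0.0 = 10.9798


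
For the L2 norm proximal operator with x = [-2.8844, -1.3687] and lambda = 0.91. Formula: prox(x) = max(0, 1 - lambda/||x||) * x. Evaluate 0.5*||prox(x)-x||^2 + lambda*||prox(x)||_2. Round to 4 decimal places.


Step 1: Compute ||x||.
||x|| = 3.1927
Step 2: Compute scaling factor.
scale = max(0, 1 - 0.91/3.1927) = 0.715
Step 3: prox(x) = [-2.0623, -0.9786]
||prox(x)|| = 2.2827
Step 4: Proximal objective.
0.5*||prox-x||^2 = 0.4141
lambda*||prox|| = 2.0773
Total = 2.4913


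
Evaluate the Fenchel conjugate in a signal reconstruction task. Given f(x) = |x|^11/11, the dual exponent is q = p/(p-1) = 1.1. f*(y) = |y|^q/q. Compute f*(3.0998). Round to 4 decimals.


The conjugate exponent q satisfies 1/p + 1/q = 1.
p = 11, so q = 11/(11 - 1) = 1.1
|y|^q = 3.0998^1.1 = 3.4711
f*(3.0998) = 3.4711 / 1.1 = 3.1555


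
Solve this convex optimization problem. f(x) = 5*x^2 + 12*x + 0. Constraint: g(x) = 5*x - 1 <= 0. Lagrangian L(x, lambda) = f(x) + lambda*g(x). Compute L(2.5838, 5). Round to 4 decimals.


Step 1: Evaluate f(x).
f(2.5838) = 5*2.5838^2 + 12*2.5838 + 0 = 64.3857
Step 2: Evaluate g(x).
g(2.5838) = 5*2.5838 - 1 = 11.919
Step 3: Compute Lagrangian.
L = 64.3857 + 5*11.919 = 123.9807


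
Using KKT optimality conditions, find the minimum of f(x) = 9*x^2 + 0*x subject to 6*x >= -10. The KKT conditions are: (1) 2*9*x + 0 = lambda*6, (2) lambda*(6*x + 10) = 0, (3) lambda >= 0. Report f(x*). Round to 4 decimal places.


Step 1: Try lambda = 0 (constraint inactive).
Stationarity: 2*9*x + 0 = 0
x* = 0/(2*9) = 0.0
Check constraint: 6*0.0 = 0.0 >= -10 -- satisfied.
Step 2: Compute optimal value.
f(x*) = 9*0.0^2 + 0*0.0 = 0.0


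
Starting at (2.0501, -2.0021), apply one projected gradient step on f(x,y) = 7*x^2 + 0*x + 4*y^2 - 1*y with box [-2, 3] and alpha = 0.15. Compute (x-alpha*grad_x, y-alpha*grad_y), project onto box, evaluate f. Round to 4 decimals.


Step 1: Compute gradient at (2.0501, -2.0021).
grad_x = 2*7*2.0501 + 0 = 28.7014
grad_y = 2*4*-2.0021 - 1 = -17.0168
Step 2: Gradient step.
x_raw = 2.0501 - 0.15*28.7014 = -2.2551
y_raw = -2.0021 - 0.15*-17.0168 = 0.5504
Step 3: Project onto [-2, 3].
x_proj = clip(-2.2551) = -2.0
y_proj = clip(0.5504) = 0.5504
Step 4: Evaluate f.
f(-2.0, 0.5504) = 28.6614


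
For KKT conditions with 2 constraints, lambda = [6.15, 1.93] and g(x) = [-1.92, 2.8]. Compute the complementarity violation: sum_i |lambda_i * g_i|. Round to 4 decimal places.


KKT complementary slackness check:
lambda_1 * g_1 = 6.15 * -1.92 = -11.808
lambda_2 * g_2 = 1.93 * 2.8 = 5.404
Total violation = 11.808 + 5.404 = 17.212


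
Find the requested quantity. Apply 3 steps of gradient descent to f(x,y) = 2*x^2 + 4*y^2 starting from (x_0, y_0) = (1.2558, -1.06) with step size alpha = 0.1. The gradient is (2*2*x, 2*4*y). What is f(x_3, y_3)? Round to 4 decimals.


Gradient descent on f(x,y) = 2*x^2 + 4*y^2.
Starting point: (1.2558, -1.06), alpha = 0.1
Step 1: grad_x = 2*2*1.2558 = 5.0232, grad_y = 2*4*-1.06 = -8.48
  x_1 = 1.2558 - 0.1*5.0232 = 0.7535
  y_1 = -1.06 - 0.1*-8.48 = -0.212
Step 2: grad_x = 2*2*0.7535 = 3.0139, grad_y = 2*4*-0.212 = -1.696
  x_2 = 0.7535 - 0.1*3.0139 = 0.4521
  y_2 = -0.212 - 0.1*-1.696 = -0.0424
Step 3: grad_x = 2*2*0.4521 = 1.8084, grad_y = 2*4*-0.0424 = -0.3392
  x_3 = 0.4521 - 0.1*1.8084 = 0.2713
  y_3 = -0.0424 - 0.1*-0.3392 = -0.0085
f(0.2713, -0.0085) = 2*0.2713^2 + 4*(-0.0085)^2 = 0.1474


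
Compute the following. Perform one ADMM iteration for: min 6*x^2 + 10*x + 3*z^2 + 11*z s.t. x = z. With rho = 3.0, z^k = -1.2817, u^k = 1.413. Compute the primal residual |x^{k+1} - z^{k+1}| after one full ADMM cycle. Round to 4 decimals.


ADMM iteration with rho = 3.0, z^k = -1.2817, u^k = 1.413
Step 1: x-update.
Minimize 6*x^2 + 10*x + (3.0/2)*(x + 1.2817 + 1.413)^2
FOC: (2*6 + 3.0)*x = -10 + 3.0*(-1.2817 - 1.413)
x^{k+1} = -1.2056
Step 2: z-update.
Minimize 3*z^2 + 11*z + (3.0/2)*(-1.2056 - z + 1.413)^2
FOC: (2*3 + 3.0)*z = -11 + 3.0*(-1.2056 + 1.413)
z^{k+1} = -1.1531
Step 3: u-update.
u^{k+1} = 1.413 - 1.2056 + 1.1531 = 1.3605
Step 4: Primal residual = |-1.2056 + 1.1531| = 0.0525


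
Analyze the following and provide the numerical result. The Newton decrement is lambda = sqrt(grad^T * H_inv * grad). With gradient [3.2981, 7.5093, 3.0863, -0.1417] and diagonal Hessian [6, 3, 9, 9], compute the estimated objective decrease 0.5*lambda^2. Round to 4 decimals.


Step 1: H is diagonal, so H^(-1) * g = [0.5497, 2.5031, 0.3429, -0.0157].
Step 2: g^T H^(-1) g = sum_i g_i^2 / H_ii
  = (3.2981)^2/6 + (7.5093)^2/3 + (3.0863)^2/9 + (-0.1417)^2/9
  = 1.8129 + 18.7965 + 1.0584 + 0.0022 = 21.67
Step 3: Objective decrease = 0.5 * g^T H^(-1) g = 10.835


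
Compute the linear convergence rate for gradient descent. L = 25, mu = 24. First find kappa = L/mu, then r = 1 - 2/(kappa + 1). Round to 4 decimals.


Step 1: Compute the condition number.
kappa = L/mu = 25/24 = 1.0417
Step 2: Compute the convergence rate.
r = 1 - 2/(kappa + 1) = 1 - 2*mu/(L + mu) = (L - mu)/(L + mu) = 1/49 = 0.0204


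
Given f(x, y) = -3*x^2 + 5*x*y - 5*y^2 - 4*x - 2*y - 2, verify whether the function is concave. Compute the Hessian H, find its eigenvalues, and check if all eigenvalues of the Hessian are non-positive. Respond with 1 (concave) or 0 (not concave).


The Hessian of f(x,y) = -3*x^2 + 5*x*y - 5*y^2 - 4*x - 2*y - 2 is:
H = [[-6, 5], [5, -10]]
Trace = -6 - 10 = -16
Determinant = -6*-10 - (5)^2 = 35
Discriminant = (-16)^2 - 4*35 = 116.0
Eigenvalues: lambda_1 = -13.3852, lambda_2 = -2.6148
The function is concave.

1


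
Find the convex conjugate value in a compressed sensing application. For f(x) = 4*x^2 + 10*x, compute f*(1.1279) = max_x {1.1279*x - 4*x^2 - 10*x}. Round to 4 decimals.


f*(y) = sup_x {y*x - a*x^2 - b*x} = sup_x {(y-b)*x - a*x^2}
FOC: (y - b) - 2a*x = 0 => x* = (y - b)/(2a)
x* = (1.1279 - 10)/(2*4) = -1.109
f*(1.1279) = (y-b)^2/(4a) = (1.1279 - 10)^2/(4*4)
= 78.7142/16 = 4.9196


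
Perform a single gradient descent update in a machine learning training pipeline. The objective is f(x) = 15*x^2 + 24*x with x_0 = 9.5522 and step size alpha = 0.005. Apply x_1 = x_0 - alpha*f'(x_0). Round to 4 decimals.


We compute the gradient at x_0 and apply the update.
f'(x) = 30*x + 24
f'(9.5522) = 30*9.5522 + 24 = 310.566
x_1 = 9.5522 - 0.005*310.566 = 7.9994


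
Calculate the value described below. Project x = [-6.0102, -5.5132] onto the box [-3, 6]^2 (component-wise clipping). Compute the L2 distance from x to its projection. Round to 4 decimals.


Project each component onto [-3, 6].
clip(-6.0102) = -3.0, clip(-5.5132) = -3.0
Projection = [-3.0, -3.0]
Squared diffs: [9.0613, 6.3162]
Distance = sqrt(15.3775) = 3.9214


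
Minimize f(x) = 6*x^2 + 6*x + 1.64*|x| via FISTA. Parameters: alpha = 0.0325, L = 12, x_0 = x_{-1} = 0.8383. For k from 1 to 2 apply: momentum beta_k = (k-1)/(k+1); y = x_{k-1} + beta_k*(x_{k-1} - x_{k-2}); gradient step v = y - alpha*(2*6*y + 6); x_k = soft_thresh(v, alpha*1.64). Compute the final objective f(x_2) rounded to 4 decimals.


FISTA on f(x) = 6*x^2 + 6*x + 1.64*|x|
L = 12, alpha = 0.0325
Iteration 1: beta = 0.0, y = 0.8383 + 0.0*(0.8383 - 0.8383) = 0.8383
  grad(y) = 16.0596, v = y - alpha*grad = 0.3164
  prox(v) = soft_thresh(0.3164, 0.0533) = 0.2631
Iteration 2: beta = 0.3333, y = 0.2631 + 0.3333*(0.2631 - 0.8383) = 0.0713
  grad(y) = 6.8558, v = y - alpha*grad = -0.1515
  prox(v) = soft_thresh(-0.1515, 0.0533) = -0.0982
f(x_2) = 6*(-0.0982)^2 + 6*(-0.0982) + 1.64*|-0.0982| = -0.3703


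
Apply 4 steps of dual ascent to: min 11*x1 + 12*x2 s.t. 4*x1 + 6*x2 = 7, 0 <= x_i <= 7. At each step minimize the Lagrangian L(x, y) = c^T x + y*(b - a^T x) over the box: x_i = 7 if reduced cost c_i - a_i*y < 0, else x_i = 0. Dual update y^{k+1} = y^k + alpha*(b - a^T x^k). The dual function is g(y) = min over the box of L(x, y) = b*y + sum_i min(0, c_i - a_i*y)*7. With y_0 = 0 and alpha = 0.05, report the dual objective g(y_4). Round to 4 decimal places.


Dual ascent for LP: min 11*x1 + 12*x2, 4*x1 + 6*x2 = 7, 0 <= x_i <= 7
Step 1: y^k = 0.0, reduced costs: (11.0, 12.0)
  x^k = (0.0, 0.0), subgradient = b - a^T x = 7.0
  y^{k+1} = 0.0 + 0.05*7.0 = 0.35
Step 2: y^k = 0.35, reduced costs: (9.6, 9.9)
  x^k = (0.0, 0.0), subgradient = b - a^T x = 7.0
  y^{k+1} = 0.35 + 0.05*7.0 = 0.7
Step 3: y^k = 0.7, reduced costs: (8.2, 7.8)
  x^k = (0.0, 0.0), subgradient = b - a^T x = 7.0
  y^{k+1} = 0.7 + 0.05*7.0 = 1.05
Step 4: y^k = 1.05, reduced costs: (6.8, 5.7)
  x^k = (0.0, 0.0), subgradient = b - a^T x = 7.0
  y^{k+1} = 1.05 + 0.05*7.0 = 1.4
Dual objective at y_4 = 1.4: reduced costs (5.4, 3.6), box minimizer x = (0.0, 0.0)
g(y_4) = b*y + (c1 - a1*y)*x1 + (c2 - a2*y)*x2 = 7*1.4 + 5.4*0.0 + 3.6*0.0 = 9.8 + 0.0 + 0.0 = 9.8


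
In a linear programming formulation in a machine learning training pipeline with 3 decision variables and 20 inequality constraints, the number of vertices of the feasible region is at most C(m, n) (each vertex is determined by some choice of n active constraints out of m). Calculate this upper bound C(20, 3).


Each vertex corresponds to some choice of n active constraints out of m, so the number of vertices is at most C(m, n) = m! / (n!(m-n)!).
m = 20, n = 3
Numerator: 20 * 19 * 18
Denominator: 3! = 6
C(20, 3) = 1140


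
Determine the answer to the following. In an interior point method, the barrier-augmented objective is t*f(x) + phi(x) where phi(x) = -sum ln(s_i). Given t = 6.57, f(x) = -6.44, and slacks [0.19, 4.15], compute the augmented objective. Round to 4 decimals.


Step 1: Compute log-barrier.
ln values: [-1.6607, 1.4231]
phi = -(-1.6607 + 1.4231) = 0.2376
Step 2: Compute augmented objective.
t*f(x) = 6.57*-6.44 = -42.3108
Total = -42.3108 + 0.2376 = -42.0732
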